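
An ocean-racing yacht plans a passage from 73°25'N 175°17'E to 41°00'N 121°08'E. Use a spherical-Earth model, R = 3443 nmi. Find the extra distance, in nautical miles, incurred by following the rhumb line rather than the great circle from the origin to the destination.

68 nmi

Great circle: cos σ = sin φ₁ sin φ₂ + cos φ₁ cos φ₂ cos Δλ,  σ = 0.7153 rad → d_gc = 2462.6 nmi
Rhumb line: Δψ = -1.1401, q = Δφ/Δψ = 0.4963, d_rh = R√(Δφ²+q²Δλ²) = 2530.2 nmi
Excess = 2530.2 − 2462.6 = 67.6 ≈ 68 nmi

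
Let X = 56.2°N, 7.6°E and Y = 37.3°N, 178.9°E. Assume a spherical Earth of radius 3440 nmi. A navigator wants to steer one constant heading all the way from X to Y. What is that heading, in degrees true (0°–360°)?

99.3°

Δψ = ln[tan(π/4+φ₂/2)/tan(π/4+φ₁/2)] = -0.4888
Δλ = +2.9897 rad (taken the short way round)
course = atan2(Δλ, Δψ) = 99.28°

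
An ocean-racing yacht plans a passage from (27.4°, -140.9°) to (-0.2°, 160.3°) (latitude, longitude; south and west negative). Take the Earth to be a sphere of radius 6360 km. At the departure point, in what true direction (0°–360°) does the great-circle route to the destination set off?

θ = atan2( sin Δλ·cos φ₂ ,  cos φ₁ sin φ₂ − sin φ₁ cos φ₂ cos Δλ )
  = atan2(-0.8554, -0.2415) = 254.23°

254.2°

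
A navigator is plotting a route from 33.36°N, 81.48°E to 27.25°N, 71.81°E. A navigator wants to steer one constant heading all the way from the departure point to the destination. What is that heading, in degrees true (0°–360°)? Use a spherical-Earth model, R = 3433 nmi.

233.8°

Meridional parts: M(φ₁)=+0.6182, M(φ₂)=+0.4946 → ΔM = -0.1236;  Δλ = -0.1688 rad
tan C = Δλ / ΔM = +1.3653 → C = 233.78°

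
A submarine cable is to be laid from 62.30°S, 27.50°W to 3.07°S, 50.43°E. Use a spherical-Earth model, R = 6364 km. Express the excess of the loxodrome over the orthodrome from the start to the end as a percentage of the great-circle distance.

3.1%

Great circle: σ = 1.4258 rad → d_gc = Rσ = 9073.8 km
Rhumb: Δφ = +1.0338, Δλ = +1.3601, Δψ = +1.3466, q = Δφ/Δψ = 0.7677 → d_rh = R√(Δφ²+q²Δλ²) = 9350.8 km
Excess = (9350.8 − 9073.8) / 9073.8 = 277.0 / 9073.8 = 3.053% ≈ 3.1%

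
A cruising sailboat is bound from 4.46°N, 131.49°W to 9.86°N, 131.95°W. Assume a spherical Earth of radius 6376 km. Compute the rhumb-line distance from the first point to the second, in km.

Δψ = ln[tan(π/4+φ₂/2)/tan(π/4+φ₁/2)] = +0.0950;  Δφ = +0.0942 rad,  Δλ = -0.0080 rad
q = Δφ/Δψ = 0.9918
d = R·√(Δφ² + q²Δλ²) = 6376·0.09458 = 603 km

603 km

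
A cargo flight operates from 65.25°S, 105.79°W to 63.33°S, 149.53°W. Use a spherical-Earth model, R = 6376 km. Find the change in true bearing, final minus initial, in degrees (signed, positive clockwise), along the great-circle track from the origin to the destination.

At departure: θ₁ = atan2(sin Δλ cos φ₂, cos φ₁ sin φ₂ − sin φ₁ cos φ₂ cos Δλ) = 255.61°
At arrival: θ₂ = atan2(sin Δλ cos φ₁, −cos φ₂ sin φ₁ + sin φ₂ cos φ₁ cos Δλ) = 295.38°
Δθ = θ₂ − θ₁ = +39.8°

+39.8°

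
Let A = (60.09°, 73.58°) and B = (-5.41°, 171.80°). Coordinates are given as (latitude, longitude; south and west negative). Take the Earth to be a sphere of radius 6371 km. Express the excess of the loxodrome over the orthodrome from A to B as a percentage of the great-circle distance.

Great circle: σ = 1.7241 rad → d_gc = Rσ = 10984.2 km
Rhumb: Δφ = -1.1432, Δλ = +1.7143, Δψ = -1.4147, q = Δφ/Δψ = 0.8081 → d_rh = R√(Δφ²+q²Δλ²) = 11442.9 km
Excess = (11442.9 − 10984.2) / 10984.2 = 458.7 / 10984.2 = 4.18% ≈ 4.2%

4.2%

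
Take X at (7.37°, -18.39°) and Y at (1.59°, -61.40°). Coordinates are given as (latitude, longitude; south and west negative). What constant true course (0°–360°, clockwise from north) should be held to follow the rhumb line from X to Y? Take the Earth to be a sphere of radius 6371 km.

Δψ = ln[tan(π/4+φ₂/2)/tan(π/4+φ₁/2)] = -0.1012
Δλ = -0.7507 rad (taken the short way round)
course = atan2(Δλ, Δψ) = 262.32°

262.3°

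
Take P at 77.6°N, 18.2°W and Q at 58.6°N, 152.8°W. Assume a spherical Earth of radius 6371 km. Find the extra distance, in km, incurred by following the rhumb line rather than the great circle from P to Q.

Great circle: cos σ = sin φ₁ sin φ₂ + cos φ₁ cos φ₂ cos Δλ,  σ = 0.7150 rad → d_gc = 4555.4 km
Rhumb line: Δψ = -0.9507, q = Δφ/Δψ = 0.3488, d_rh = R√(Δφ²+q²Δλ²) = 5632.0 km
Excess = 5632.0 − 4555.4 = 1076.6 ≈ 1077 km

1077 km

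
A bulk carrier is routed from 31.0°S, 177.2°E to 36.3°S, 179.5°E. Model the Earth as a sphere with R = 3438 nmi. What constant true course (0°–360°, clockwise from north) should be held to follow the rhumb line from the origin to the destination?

Δψ = ln[tan(π/4+φ₂/2)/tan(π/4+φ₁/2)] = -0.1112
Δλ = +0.0401 rad (taken the short way round)
course = atan2(Δλ, Δψ) = 160.15°

160.2°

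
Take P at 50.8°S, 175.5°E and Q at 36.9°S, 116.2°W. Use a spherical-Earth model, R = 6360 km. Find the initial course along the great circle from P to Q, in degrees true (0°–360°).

N = sin Δλ·cos φ₂ = +0.7430;  D = cos φ₁ sin φ₂ − sin φ₁ cos φ₂ cos Δλ = -0.1503
initial course = atan2(N, D) = 101.44°

101.4°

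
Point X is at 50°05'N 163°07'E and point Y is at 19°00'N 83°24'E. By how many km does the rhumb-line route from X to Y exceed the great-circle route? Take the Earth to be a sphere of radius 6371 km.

243 km

Great circle: cos σ = sin φ₁ sin φ₂ + cos φ₁ cos φ₂ cos Δλ,  σ = 1.2047 rad → d_gc = 7674.9 km
Rhumb line: Δψ = -0.6751, q = Δφ/Δψ = 0.8036, d_rh = R√(Δφ²+q²Δλ²) = 7917.5 km
Excess = 7917.5 − 7674.9 = 242.6 ≈ 243 km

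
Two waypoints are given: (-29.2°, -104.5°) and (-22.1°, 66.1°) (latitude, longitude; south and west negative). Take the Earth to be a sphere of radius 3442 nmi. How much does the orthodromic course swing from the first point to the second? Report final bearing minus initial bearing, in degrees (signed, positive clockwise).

-158.5°

Initial bearing θ₁ = atan2(sin Δλ cos φ₂, cos φ₁ sin φ₂ − sin φ₁ cos φ₂ cos Δλ) = 168.94°
Final bearing θ₂ = (initial bearing from the destination back to the start) + 180° = 10.41°
Δθ = θ₂ − θ₁ = -158.5°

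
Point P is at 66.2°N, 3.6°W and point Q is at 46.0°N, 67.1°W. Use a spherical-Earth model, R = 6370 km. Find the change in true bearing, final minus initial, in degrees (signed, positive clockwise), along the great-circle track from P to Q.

Initial bearing θ₁ = atan2(sin Δλ cos φ₂, cos φ₁ sin φ₂ − sin φ₁ cos φ₂ cos Δλ) = 270.62°
Final bearing θ₂ = (initial bearing from the destination back to the start) + 180° = 215.51°
Δθ = θ₂ − θ₁ = -55.1°

-55.1°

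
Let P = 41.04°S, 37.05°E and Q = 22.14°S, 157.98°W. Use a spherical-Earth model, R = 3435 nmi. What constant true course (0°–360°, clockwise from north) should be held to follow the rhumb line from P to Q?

82.3°

Δψ = ln[tan(π/4+φ₂/2)/tan(π/4+φ₁/2)] = +0.3904
Δλ = +2.8793 rad (taken the short way round)
course = atan2(Δλ, Δψ) = 82.28°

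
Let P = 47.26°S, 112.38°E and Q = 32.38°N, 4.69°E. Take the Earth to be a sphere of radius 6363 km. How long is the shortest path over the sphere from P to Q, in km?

13835 km

cos σ = sin φ₁ sin φ₂ + cos φ₁ cos φ₂ cos Δλ
      = sin(-47.26°)sin(32.38°) + cos(-47.26°)cos(32.38°)cos(-107.69°) = -0.5675
σ = 124.575° → d = Rσ = 6363·2.17424 = 13835 km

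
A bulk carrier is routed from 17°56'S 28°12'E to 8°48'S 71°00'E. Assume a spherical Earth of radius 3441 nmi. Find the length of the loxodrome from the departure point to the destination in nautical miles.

Δψ = ln[tan(π/4+φ₂/2)/tan(π/4+φ₁/2)] = +0.1640;  Δφ = +0.1594 rad,  Δλ = +0.7470 rad
q = Δφ/Δψ = 0.9718
d = R·√(Δφ² + q²Δλ²) = 3441·0.74320 = 2557 nmi

2557 nmi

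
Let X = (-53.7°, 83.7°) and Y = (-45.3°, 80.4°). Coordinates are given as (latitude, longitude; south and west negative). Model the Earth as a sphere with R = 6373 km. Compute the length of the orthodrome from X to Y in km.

cos σ = sin φ₁ sin φ₂ + cos φ₁ cos φ₂ cos Δλ
      = sin(-53.70°)sin(-45.30°) + cos(-53.70°)cos(-45.30°)cos(-3.30°) = 0.9886
σ = 8.667° → d = Rσ = 6373·0.15126 = 964 km

964 km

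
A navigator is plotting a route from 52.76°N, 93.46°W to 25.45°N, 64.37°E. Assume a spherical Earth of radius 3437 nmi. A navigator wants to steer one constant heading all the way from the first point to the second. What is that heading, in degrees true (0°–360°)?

Meridional parts: M(φ₁)=+1.0879, M(φ₂)=+0.4596 → ΔM = -0.6283;  Δλ = +2.7547 rad
tan C = Δλ / ΔM = -4.3841 → C = 102.85°

102.8°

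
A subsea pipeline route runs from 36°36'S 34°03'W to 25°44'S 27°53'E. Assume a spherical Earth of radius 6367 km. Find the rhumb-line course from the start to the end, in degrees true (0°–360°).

78.4°

Δψ = ln[tan(π/4+φ₂/2)/tan(π/4+φ₁/2)] = +0.2222
Δλ = +1.0809 rad (taken the short way round)
course = atan2(Δλ, Δψ) = 78.38°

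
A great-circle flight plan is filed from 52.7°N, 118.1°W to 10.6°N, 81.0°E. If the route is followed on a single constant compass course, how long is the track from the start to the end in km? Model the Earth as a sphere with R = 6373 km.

Δψ = ln[tan(π/4+φ₂/2)/tan(π/4+φ₁/2)] = -0.9001;  Δφ = -0.7348 rad,  Δλ = -2.8082 rad
q = Δφ/Δψ = 0.8163
d = R·√(Δφ² + q²Δλ²) = 6373·2.40736 = 15342 km

15342 km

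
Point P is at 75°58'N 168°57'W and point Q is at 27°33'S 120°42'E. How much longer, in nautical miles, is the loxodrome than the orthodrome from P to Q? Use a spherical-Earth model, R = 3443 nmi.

Great circle: cos σ = sin φ₁ sin φ₂ + cos φ₁ cos φ₂ cos Δλ,  σ = 1.9567 rad → d_gc = 6737.02 nmi
Rhumb line: Δψ = -2.5954, q = Δφ/Δψ = 0.6961, d_rh = R√(Δφ²+q²Δλ²) = 6881.45 nmi
Excess = 6881.45 − 6737.02 = 144.43 ≈ 144 nmi

144 nmi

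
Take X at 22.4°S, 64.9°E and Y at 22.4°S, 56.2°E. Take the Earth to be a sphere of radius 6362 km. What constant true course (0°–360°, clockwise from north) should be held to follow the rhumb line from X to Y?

270.0°

Δψ = ln[tan(π/4+φ₂/2)/tan(π/4+φ₁/2)] = +0.0000
Δλ = -0.1518 rad (taken the short way round)
course = atan2(Δλ, Δψ) = 270.00°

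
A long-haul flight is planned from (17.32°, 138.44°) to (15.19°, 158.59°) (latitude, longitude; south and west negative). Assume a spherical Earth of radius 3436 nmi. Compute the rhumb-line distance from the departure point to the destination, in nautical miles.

Rhumb course C = atan2(Δλ, Δψ) with Δψ = ln[tan(π/4+φ₂/2)/tan(π/4+φ₁/2)] = -0.0387, Δλ = +0.3517 → C = 96.28°
d = R·|Δφ| / |cos C| = 3436·0.03718 / 0.10945 = 1167 nmi

1167 nmi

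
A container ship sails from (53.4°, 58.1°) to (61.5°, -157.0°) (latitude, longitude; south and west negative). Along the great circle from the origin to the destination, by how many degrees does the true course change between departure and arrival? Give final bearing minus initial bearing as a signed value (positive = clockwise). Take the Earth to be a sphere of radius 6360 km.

At departure: θ₁ = atan2(sin Δλ cos φ₂, cos φ₁ sin φ₂ − sin φ₁ cos φ₂ cos Δλ) = 18.14°
At arrival: θ₂ = atan2(sin Δλ cos φ₁, −cos φ₂ sin φ₁ + sin φ₂ cos φ₁ cos Δλ) = 157.10°
Δθ = θ₂ − θ₁ = +139.0°

+139.0°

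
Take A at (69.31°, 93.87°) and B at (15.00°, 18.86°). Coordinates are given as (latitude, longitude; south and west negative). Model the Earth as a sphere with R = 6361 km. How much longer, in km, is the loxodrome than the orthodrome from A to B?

309 km

Great circle: cos σ = sin φ₁ sin φ₂ + cos φ₁ cos φ₂ cos Δλ,  σ = 1.2341 rad → d_gc = 7849.9 km
Rhumb line: Δψ = -1.4359, q = Δφ/Δψ = 0.6601, d_rh = R√(Δφ²+q²Δλ²) = 8159.3 km
Excess = 8159.3 − 7849.9 = 309.4 ≈ 309 km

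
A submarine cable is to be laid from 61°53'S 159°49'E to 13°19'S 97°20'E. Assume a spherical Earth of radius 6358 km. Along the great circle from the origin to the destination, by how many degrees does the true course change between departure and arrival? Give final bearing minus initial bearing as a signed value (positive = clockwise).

+44.2°

Initial bearing θ₁ = atan2(sin Δλ cos φ₂, cos φ₁ sin φ₂ − sin φ₁ cos φ₂ cos Δλ) = 288.45°
Final bearing θ₂ = (initial bearing from the destination back to the start) + 180° = 332.65°
Δθ = θ₂ − θ₁ = +44.2°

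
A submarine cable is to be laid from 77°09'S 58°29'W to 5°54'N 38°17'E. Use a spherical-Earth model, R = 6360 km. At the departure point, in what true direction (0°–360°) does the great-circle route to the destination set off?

N = sin Δλ·cos φ₂ = +0.9878;  D = cos φ₁ sin φ₂ − sin φ₁ cos φ₂ cos Δλ = -0.0914
initial course = atan2(N, D) = 95.29°

95.3°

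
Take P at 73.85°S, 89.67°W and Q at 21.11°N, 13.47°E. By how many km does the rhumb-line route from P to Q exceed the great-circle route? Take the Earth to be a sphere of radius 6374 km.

680 km

Great circle: cos σ = sin φ₁ sin φ₂ + cos φ₁ cos φ₂ cos Δλ,  σ = 1.9877 rad → d_gc = 12669.6 km
Rhumb line: Δψ = +2.3299, q = Δφ/Δψ = 0.7114, d_rh = R√(Δφ²+q²Δλ²) = 13349.9 km
Excess = 13349.9 − 12669.6 = 680.3 ≈ 680 km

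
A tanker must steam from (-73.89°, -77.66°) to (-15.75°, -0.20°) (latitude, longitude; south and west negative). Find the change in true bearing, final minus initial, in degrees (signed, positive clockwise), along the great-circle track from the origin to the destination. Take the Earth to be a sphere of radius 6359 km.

At departure: θ₁ = atan2(sin Δλ cos φ₂, cos φ₁ sin φ₂ − sin φ₁ cos φ₂ cos Δλ) = 82.39°
At arrival: θ₂ = atan2(sin Δλ cos φ₁, −cos φ₂ sin φ₁ + sin φ₂ cos φ₁ cos Δλ) = 16.60°
Δθ = θ₂ − θ₁ = -65.8°

-65.8°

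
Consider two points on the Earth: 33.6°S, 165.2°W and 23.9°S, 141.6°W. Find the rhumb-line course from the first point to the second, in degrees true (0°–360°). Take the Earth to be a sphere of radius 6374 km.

Meridional parts: M(φ₁)=-0.6233, M(φ₂)=-0.4298 → ΔM = +0.1935;  Δλ = +0.4119 rad
tan C = Δλ / ΔM = +2.1290 → C = 64.84°

64.8°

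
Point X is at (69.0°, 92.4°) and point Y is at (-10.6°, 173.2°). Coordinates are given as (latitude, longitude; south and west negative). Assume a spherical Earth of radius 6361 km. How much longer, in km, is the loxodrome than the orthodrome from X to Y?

Great circle: cos σ = sin φ₁ sin φ₂ + cos φ₁ cos φ₂ cos Δλ,  σ = 1.6865 rad → d_gc = 10727.6 km
Rhumb line: Δψ = -1.8716, q = Δφ/Δψ = 0.7423, d_rh = R√(Δφ²+q²Δλ²) = 11065.0 km
Excess = 11065.0 − 10727.6 = 337.4 ≈ 337 km

337 km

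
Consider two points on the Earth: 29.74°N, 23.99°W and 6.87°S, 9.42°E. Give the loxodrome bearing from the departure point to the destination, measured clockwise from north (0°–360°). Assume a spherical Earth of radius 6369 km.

138.7°

Δψ = ln[tan(π/4+φ₂/2)/tan(π/4+φ₁/2)] = -0.6643
Δλ = +0.5831 rad (taken the short way round)
course = atan2(Δλ, Δψ) = 138.72°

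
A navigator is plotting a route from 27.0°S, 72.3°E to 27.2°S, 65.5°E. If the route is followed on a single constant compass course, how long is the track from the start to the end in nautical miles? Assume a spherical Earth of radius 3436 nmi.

Δψ = ln[tan(π/4+φ₂/2)/tan(π/4+φ₁/2)] = -0.0039;  Δφ = -0.0035 rad,  Δλ = -0.1187 rad
q = Δφ/Δψ = 0.8902
d = R·√(Δφ² + q²Δλ²) = 3436·0.10571 = 363 nmi

363 nmi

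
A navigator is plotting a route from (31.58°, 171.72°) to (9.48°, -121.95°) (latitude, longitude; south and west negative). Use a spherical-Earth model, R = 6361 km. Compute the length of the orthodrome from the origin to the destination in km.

Haversine: a = sin²(Δφ/2)+cos φ₁ cos φ₂ sin²(Δλ/2) = 0.28820;  σ = 2·atan2(√a,√(1−a))
σ = 64.938° → d = Rσ = 6361·1.13338 = 7209 km

7209 km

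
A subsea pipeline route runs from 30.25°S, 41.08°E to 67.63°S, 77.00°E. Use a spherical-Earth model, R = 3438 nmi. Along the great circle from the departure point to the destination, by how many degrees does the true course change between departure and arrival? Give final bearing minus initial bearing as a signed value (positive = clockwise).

-28.9°

Initial bearing θ₁ = atan2(sin Δλ cos φ₂, cos φ₁ sin φ₂ − sin φ₁ cos φ₂ cos Δλ) = 160.87°
Final bearing θ₂ = (initial bearing from the destination back to the start) + 180° = 131.93°
Δθ = θ₂ − θ₁ = -28.9°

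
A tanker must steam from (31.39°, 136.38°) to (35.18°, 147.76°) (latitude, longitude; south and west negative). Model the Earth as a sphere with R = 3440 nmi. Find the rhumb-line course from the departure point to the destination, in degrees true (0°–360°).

68.3°

Meridional parts: M(φ₁)=+0.5775, M(φ₂)=+0.6567 → ΔM = +0.0792;  Δλ = +0.1986 rad
tan C = Δλ / ΔM = +2.5092 → C = 68.27°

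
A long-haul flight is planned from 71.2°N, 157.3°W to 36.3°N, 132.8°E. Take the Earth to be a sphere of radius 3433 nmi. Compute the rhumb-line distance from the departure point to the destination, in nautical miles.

3096 nmi

Rhumb course C = atan2(Δλ, Δψ) with Δψ = ln[tan(π/4+φ₂/2)/tan(π/4+φ₁/2)] = -1.1177, Δλ = -1.2200 → C = 227.50°
d = R·|Δφ| / |cos C| = 3433·0.60912 / 0.67553 = 3096 nmi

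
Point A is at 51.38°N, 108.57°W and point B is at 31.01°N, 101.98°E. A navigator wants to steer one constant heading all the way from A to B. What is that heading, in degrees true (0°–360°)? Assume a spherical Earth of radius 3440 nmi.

Δψ = ln[tan(π/4+φ₂/2)/tan(π/4+φ₁/2)] = -0.4789
Δλ = -2.6084 rad (taken the short way round)
course = atan2(Δλ, Δψ) = 259.60°

259.6°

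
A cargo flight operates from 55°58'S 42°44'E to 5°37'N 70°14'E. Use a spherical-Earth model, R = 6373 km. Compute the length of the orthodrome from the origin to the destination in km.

7298 km

Haversine: a = sin²(Δφ/2)+cos φ₁ cos φ₂ sin²(Δλ/2) = 0.29353;  σ = 2·atan2(√a,√(1−a))
σ = 65.610° → d = Rσ = 6373·1.14511 = 7298 km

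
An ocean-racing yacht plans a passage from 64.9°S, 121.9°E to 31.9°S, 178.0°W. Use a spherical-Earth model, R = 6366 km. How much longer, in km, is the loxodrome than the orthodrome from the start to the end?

Great circle: cos σ = sin φ₁ sin φ₂ + cos φ₁ cos φ₂ cos Δλ,  σ = 0.8526 rad → d_gc = 5427.4 km
Rhumb line: Δψ = +0.9144, q = Δφ/Δψ = 0.6299, d_rh = R√(Δφ²+q²Δλ²) = 5580.0 km
Excess = 5580.0 − 5427.4 = 152.6 ≈ 153 km

153 km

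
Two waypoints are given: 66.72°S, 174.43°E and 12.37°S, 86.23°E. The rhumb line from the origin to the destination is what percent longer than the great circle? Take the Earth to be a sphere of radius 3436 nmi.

Great circle: σ = 1.3603 rad → d_gc = Rσ = 4674.1 nmi
Rhumb: Δφ = +0.9486, Δλ = -1.5394, Δψ = +1.3623, q = Δφ/Δψ = 0.6963 → d_rh = R√(Δφ²+q²Δλ²) = 4918.1 nmi
Excess = (4918.1 − 4674.1) / 4674.1 = 244.0 / 4674.1 = 5.22% ≈ 5.2%

5.2%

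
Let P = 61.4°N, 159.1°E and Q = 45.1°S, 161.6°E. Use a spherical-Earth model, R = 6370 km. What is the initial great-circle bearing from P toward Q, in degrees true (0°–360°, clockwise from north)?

N = sin Δλ·cos φ₂ = +0.0308;  D = cos φ₁ sin φ₂ − sin φ₁ cos φ₂ cos Δλ = -0.9582
initial course = atan2(N, D) = 178.16°

178.2°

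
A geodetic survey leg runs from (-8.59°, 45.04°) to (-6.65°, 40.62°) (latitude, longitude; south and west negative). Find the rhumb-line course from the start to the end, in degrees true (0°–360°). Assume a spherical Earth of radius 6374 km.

Δψ = ln[tan(π/4+φ₂/2)/tan(π/4+φ₁/2)] = +0.0342
Δλ = -0.0771 rad (taken the short way round)
course = atan2(Δλ, Δψ) = 293.89°

293.9°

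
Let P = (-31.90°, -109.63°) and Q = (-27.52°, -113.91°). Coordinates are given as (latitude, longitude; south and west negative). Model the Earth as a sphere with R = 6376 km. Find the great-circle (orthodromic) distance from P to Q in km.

639 km

cos σ = sin φ₁ sin φ₂ + cos φ₁ cos φ₂ cos Δλ
      = sin(-31.90°)sin(-27.52°) + cos(-31.90°)cos(-27.52°)cos(-4.28°) = 0.9950
σ = 5.744° → d = Rσ = 6376·0.10024 = 639 km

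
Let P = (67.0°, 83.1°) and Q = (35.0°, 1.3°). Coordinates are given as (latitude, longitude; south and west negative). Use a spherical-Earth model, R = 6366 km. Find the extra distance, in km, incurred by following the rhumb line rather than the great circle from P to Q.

Great circle: cos σ = sin φ₁ sin φ₂ + cos φ₁ cos φ₂ cos Δλ,  σ = 0.9599 rad → d_gc = 6110.5 km
Rhumb line: Δψ = -0.9395, q = Δφ/Δψ = 0.5945, d_rh = R√(Δφ²+q²Δλ²) = 6467.9 km
Excess = 6467.9 − 6110.5 = 357.4 ≈ 357 km

357 km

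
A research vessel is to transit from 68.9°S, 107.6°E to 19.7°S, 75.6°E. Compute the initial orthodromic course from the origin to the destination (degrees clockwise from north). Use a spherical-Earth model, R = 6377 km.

321.3°

θ = atan2( sin Δλ·cos φ₂ ,  cos φ₁ sin φ₂ − sin φ₁ cos φ₂ cos Δλ )
  = atan2(-0.4989, +0.6235) = 321.34°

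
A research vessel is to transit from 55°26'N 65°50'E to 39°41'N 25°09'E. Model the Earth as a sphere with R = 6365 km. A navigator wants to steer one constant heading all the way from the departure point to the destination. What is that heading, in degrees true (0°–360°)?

239.9°

Δψ = ln[tan(π/4+φ₂/2)/tan(π/4+φ₁/2)] = -0.4118
Δλ = -0.7101 rad (taken the short way round)
course = atan2(Δλ, Δψ) = 239.89°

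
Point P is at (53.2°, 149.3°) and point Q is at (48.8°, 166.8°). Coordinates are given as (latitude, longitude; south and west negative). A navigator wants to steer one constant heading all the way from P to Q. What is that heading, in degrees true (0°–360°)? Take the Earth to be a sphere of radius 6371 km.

Δψ = ln[tan(π/4+φ₂/2)/tan(π/4+φ₁/2)] = -0.1221
Δλ = +0.3054 rad (taken the short way round)
course = atan2(Δλ, Δψ) = 111.80°

111.8°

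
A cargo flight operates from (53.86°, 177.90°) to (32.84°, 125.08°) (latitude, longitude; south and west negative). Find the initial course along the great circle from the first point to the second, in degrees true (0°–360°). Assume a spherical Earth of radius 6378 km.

262.3°

N = sin Δλ·cos φ₂ = -0.6694;  D = cos φ₁ sin φ₂ − sin φ₁ cos φ₂ cos Δλ = -0.0902
initial course = atan2(N, D) = 262.32°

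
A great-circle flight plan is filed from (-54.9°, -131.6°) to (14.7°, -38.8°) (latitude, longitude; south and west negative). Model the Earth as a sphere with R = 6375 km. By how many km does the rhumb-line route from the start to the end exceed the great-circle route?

266 km

Great circle: cos σ = sin φ₁ sin φ₂ + cos φ₁ cos φ₂ cos Δλ,  σ = 1.8078 rad → d_gc = 11524.7 km
Rhumb line: Δψ = +1.4106, q = Δφ/Δψ = 0.8611, d_rh = R√(Δφ²+q²Δλ²) = 11791.1 km
Excess = 11791.1 − 11524.7 = 266.4 ≈ 266 km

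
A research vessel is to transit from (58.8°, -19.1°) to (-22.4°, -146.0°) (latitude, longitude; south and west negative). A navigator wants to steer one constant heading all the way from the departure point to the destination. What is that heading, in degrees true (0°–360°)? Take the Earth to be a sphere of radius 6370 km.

Meridional parts: M(φ₁)=+1.2758, M(φ₂)=-0.4013 → ΔM = -1.6771;  Δλ = -2.2148 rad
tan C = Δλ / ΔM = +1.3206 → C = 232.87°

232.9°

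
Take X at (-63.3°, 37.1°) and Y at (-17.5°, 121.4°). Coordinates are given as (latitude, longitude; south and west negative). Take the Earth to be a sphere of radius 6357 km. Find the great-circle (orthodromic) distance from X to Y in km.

cos σ = sin φ₁ sin φ₂ + cos φ₁ cos φ₂ cos Δλ
      = sin(-63.30°)sin(-17.50°) + cos(-63.30°)cos(-17.50°)cos(84.30°) = 0.3112
σ = 71.868° → d = Rσ = 6357·1.25434 = 7974 km

7974 km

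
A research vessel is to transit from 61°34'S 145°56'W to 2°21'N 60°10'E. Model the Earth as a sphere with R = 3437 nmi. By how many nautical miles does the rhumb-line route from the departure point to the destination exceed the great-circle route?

1177 nmi

Great circle: cos σ = sin φ₁ sin φ₂ + cos φ₁ cos φ₂ cos Δλ,  σ = 2.0525 rad → d_gc = 7054.41 nmi
Rhumb line: Δψ = +1.4140, q = Δφ/Δψ = 0.7889, d_rh = R√(Δφ²+q²Δλ²) = 8230.94 nmi
Excess = 8230.94 − 7054.41 = 1176.53 ≈ 1177 nmi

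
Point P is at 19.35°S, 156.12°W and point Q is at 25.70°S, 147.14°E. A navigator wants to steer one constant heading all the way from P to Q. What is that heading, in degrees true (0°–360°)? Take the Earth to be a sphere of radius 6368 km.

Meridional parts: M(φ₁)=-0.3443, M(φ₂)=-0.4644 → ΔM = -0.1201;  Δλ = -0.9903 rad
tan C = Δλ / ΔM = +8.2481 → C = 263.09°

263.1°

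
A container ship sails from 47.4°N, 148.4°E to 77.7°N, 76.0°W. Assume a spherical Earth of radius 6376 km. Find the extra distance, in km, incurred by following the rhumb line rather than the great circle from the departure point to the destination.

1280 km

Great circle: cos σ = sin φ₁ sin φ₂ + cos φ₁ cos φ₂ cos Δλ,  σ = 0.9069 rad → d_gc = 5782.5 km
Rhumb line: Δψ = +1.2860, q = Δφ/Δψ = 0.4112, d_rh = R√(Δφ²+q²Δλ²) = 7062.2 km
Excess = 7062.2 − 5782.5 = 1279.7 ≈ 1280 km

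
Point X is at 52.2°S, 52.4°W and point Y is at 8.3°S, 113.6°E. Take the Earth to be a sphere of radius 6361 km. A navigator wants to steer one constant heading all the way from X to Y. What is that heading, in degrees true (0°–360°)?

72.3°

Meridional parts: M(φ₁)=-1.0718, M(φ₂)=-0.1454 → ΔM = +0.9265;  Δλ = +2.8972 rad
tan C = Δλ / ΔM = +3.1272 → C = 72.27°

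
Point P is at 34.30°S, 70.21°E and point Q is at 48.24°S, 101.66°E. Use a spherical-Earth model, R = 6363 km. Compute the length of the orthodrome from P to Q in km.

3016 km

Haversine: a = sin²(Δφ/2)+cos φ₁ cos φ₂ sin²(Δλ/2) = 0.05514;  σ = 2·atan2(√a,√(1−a))
σ = 27.162° → d = Rσ = 6363·0.47406 = 3016 km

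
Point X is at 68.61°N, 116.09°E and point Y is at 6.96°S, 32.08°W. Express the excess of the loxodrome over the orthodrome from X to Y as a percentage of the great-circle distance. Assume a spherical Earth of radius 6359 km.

Great circle: σ = 2.0047 rad → d_gc = Rσ = 12747.9 km
Rhumb: Δφ = -1.3189, Δλ = -2.5861, Δψ = -1.7885, q = Δφ/Δψ = 0.7375 → d_rh = R√(Δφ²+q²Δλ²) = 14745.0 km
Excess = (14745.0 − 12747.9) / 12747.9 = 1997.1 / 12747.9 = 15.67% ≈ 15.7%

15.7%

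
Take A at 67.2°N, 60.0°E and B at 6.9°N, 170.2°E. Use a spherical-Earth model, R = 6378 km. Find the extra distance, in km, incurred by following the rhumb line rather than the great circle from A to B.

845 km

Great circle: cos σ = sin φ₁ sin φ₂ + cos φ₁ cos φ₂ cos Δλ,  σ = 1.5929 rad → d_gc = 10159.4 km
Rhumb line: Δψ = -1.4806, q = Δφ/Δψ = 0.7108, d_rh = R√(Δφ²+q²Δλ²) = 11004.2 km
Excess = 11004.2 − 10159.4 = 844.8 ≈ 845 km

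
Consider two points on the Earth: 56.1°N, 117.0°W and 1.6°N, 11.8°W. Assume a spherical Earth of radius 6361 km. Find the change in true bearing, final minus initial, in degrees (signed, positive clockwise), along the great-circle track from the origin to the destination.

+70.7°

At departure: θ₁ = atan2(sin Δλ cos φ₂, cos φ₁ sin φ₂ − sin φ₁ cos φ₂ cos Δλ) = 76.41°
At arrival: θ₂ = atan2(sin Δλ cos φ₁, −cos φ₂ sin φ₁ + sin φ₂ cos φ₁ cos Δλ) = 147.16°
Δθ = θ₂ − θ₁ = +70.7°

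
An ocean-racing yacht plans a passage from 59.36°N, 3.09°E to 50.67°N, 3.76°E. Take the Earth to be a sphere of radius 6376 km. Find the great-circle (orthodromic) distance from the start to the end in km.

968 km

Haversine: a = sin²(Δφ/2)+cos φ₁ cos φ₂ sin²(Δλ/2) = 0.00575;  σ = 2·atan2(√a,√(1−a))
σ = 8.698° → d = Rσ = 6376·0.15182 = 968 km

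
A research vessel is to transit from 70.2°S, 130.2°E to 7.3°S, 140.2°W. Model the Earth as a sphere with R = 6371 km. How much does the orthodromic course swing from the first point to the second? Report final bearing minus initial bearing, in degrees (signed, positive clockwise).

-72.2°

Initial bearing θ₁ = atan2(sin Δλ cos φ₂, cos φ₁ sin φ₂ − sin φ₁ cos φ₂ cos Δλ) = 92.11°
Final bearing θ₂ = (initial bearing from the destination back to the start) + 180° = 19.95°
Δθ = θ₂ − θ₁ = -72.2°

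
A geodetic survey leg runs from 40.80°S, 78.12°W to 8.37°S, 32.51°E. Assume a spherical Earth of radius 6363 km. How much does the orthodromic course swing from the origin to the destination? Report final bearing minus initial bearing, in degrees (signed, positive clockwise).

Initial bearing θ₁ = atan2(sin Δλ cos φ₂, cos φ₁ sin φ₂ − sin φ₁ cos φ₂ cos Δλ) = 110.05°
Final bearing θ₂ = (initial bearing from the destination back to the start) + 180° = 45.95°
Δθ = θ₂ − θ₁ = -64.1°

-64.1°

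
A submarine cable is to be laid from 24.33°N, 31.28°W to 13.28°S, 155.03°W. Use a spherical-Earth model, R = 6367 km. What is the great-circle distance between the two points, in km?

13998 km

Haversine: a = sin²(Δφ/2)+cos φ₁ cos φ₂ sin²(Δλ/2) = 0.79367;  σ = 2·atan2(√a,√(1−a))
σ = 125.968° → d = Rσ = 6367·2.19855 = 13998 km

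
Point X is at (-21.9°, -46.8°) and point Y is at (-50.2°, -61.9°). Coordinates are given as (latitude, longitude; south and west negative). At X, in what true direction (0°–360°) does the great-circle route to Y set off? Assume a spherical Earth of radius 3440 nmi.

θ = atan2( sin Δλ·cos φ₂ ,  cos φ₁ sin φ₂ − sin φ₁ cos φ₂ cos Δλ )
  = atan2(-0.1668, -0.4823) = 199.07°

199.1°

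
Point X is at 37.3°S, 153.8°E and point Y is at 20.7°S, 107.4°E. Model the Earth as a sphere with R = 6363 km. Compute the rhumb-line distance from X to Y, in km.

4846 km

Rhumb course C = atan2(Δλ, Δψ) with Δψ = ln[tan(π/4+φ₂/2)/tan(π/4+φ₁/2)] = +0.3331, Δλ = -0.8098 → C = 292.36°
d = R·|Δφ| / |cos C| = 6363·0.28972 / 0.38044 = 4846 km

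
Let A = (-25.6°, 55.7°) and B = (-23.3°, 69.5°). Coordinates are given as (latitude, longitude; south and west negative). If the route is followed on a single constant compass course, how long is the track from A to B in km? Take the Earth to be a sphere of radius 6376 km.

1421 km

Δψ = ln[tan(π/4+φ₂/2)/tan(π/4+φ₁/2)] = +0.0441;  Δφ = +0.0401 rad,  Δλ = +0.2409 rad
q = Δφ/Δψ = 0.9102
d = R·√(Δφ² + q²Δλ²) = 6376·0.22288 = 1421 km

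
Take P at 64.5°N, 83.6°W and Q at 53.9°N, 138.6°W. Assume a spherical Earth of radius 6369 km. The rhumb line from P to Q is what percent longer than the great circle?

Great circle: σ = 0.5058 rad → d_gc = Rσ = 3221.7 km
Rhumb: Δφ = -0.1850, Δλ = -0.9599, Δψ = -0.3648, q = Δφ/Δψ = 0.5072 → d_rh = R√(Δφ²+q²Δλ²) = 3317.0 km
Excess = (3317.0 − 3221.7) / 3221.7 = 95.3 / 3221.7 = 2.96% ≈ 3.0%

3.0%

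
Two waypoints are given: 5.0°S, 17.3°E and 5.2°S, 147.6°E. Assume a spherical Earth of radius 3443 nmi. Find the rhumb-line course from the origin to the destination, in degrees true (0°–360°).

90.1°

Meridional parts: M(φ₁)=-0.0874, M(φ₂)=-0.0909 → ΔM = -0.0035;  Δλ = +2.2742 rad
tan C = Δλ / ΔM = -648.9204 → C = 90.09°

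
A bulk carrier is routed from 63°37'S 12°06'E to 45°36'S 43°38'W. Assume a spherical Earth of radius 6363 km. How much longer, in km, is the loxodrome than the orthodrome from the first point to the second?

Great circle: cos σ = sin φ₁ sin φ₂ + cos φ₁ cos φ₂ cos Δλ,  σ = 0.6179 rad → d_gc = 3931.5 km
Rhumb line: Δψ = +0.5545, q = Δφ/Δψ = 0.5671, d_rh = R√(Δφ²+q²Δλ²) = 4040.3 km
Excess = 4040.3 − 3931.5 = 108.8 ≈ 109 km

109 km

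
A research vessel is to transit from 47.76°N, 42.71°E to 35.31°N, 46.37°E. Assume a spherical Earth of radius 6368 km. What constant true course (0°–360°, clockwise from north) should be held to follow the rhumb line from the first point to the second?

Δψ = ln[tan(π/4+φ₂/2)/tan(π/4+φ₁/2)] = -0.2918
Δλ = +0.0639 rad (taken the short way round)
course = atan2(Δλ, Δψ) = 167.65°

167.7°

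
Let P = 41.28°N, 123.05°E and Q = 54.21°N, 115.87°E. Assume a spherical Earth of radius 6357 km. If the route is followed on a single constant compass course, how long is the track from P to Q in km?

1530 km

Rhumb course C = atan2(Δλ, Δψ) with Δψ = ln[tan(π/4+φ₂/2)/tan(π/4+φ₁/2)] = +0.3381, Δλ = -0.1253 → C = 339.66°
d = R·|Δφ| / |cos C| = 6357·0.22567 / 0.93766 = 1530 km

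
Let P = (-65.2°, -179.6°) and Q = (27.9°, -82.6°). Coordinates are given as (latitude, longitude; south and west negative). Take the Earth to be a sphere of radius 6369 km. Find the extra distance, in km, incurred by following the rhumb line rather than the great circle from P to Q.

Great circle: cos σ = sin φ₁ sin φ₂ + cos φ₁ cos φ₂ cos Δλ,  σ = 2.0600 rad → d_gc = 13120.4 km
Rhumb line: Δψ = +2.0222, q = Δφ/Δψ = 0.8035, d_rh = R√(Δφ²+q²Δλ²) = 13497.1 km
Excess = 13497.1 − 13120.4 = 376.7 ≈ 377 km

377 km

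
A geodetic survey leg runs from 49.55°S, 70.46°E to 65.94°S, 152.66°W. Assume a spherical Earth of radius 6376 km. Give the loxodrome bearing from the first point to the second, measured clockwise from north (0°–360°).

Δψ = ln[tan(π/4+φ₂/2)/tan(π/4+φ₁/2)] = -0.5475
Δλ = +2.3890 rad (taken the short way round)
course = atan2(Δλ, Δψ) = 102.91°

102.9°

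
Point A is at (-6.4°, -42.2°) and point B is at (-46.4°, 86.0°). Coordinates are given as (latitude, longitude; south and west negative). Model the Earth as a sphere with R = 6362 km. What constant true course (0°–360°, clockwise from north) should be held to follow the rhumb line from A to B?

109.8°

Meridional parts: M(φ₁)=-0.1119, M(φ₂)=-0.9164 → ΔM = -0.8044;  Δλ = +2.2375 rad
tan C = Δλ / ΔM = -2.7815 → C = 109.77°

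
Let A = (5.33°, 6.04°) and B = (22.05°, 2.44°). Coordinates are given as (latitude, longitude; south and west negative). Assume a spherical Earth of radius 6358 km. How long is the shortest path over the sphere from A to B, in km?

1895 km

cos σ = sin φ₁ sin φ₂ + cos φ₁ cos φ₂ cos Δλ
      = sin(5.33°)sin(22.05°) + cos(5.33°)cos(22.05°)cos(-3.60°) = 0.9559
σ = 17.079° → d = Rσ = 6358·0.29808 = 1895 km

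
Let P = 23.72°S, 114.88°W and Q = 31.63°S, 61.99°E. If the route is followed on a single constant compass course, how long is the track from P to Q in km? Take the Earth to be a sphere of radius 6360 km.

Rhumb course C = atan2(Δλ, Δψ) with Δψ = ln[tan(π/4+φ₂/2)/tan(π/4+φ₁/2)] = -0.1561, Δλ = +3.0870 → C = 92.89°
d = R·|Δφ| / |cos C| = 6360·0.13806 / 0.05050 = 17388 km

17388 km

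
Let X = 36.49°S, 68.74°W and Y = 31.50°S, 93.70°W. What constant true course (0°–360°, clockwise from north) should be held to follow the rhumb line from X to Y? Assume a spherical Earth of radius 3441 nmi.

283.6°

Δψ = ln[tan(π/4+φ₂/2)/tan(π/4+φ₁/2)] = +0.1051
Δλ = -0.4356 rad (taken the short way round)
course = atan2(Δλ, Δψ) = 283.56°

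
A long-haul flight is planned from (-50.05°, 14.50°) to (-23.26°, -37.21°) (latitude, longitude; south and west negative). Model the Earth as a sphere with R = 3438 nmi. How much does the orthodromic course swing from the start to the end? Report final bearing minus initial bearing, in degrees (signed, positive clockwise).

Initial bearing θ₁ = atan2(sin Δλ cos φ₂, cos φ₁ sin φ₂ − sin φ₁ cos φ₂ cos Δλ) = 284.23°
Final bearing θ₂ = (initial bearing from the destination back to the start) + 180° = 317.35°
Δθ = θ₂ − θ₁ = +33.1°

+33.1°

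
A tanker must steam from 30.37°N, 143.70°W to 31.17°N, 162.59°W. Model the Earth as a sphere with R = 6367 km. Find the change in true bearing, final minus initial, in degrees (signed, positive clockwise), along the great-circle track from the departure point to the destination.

-9.7°

Initial bearing θ₁ = atan2(sin Δλ cos φ₂, cos φ₁ sin φ₂ − sin φ₁ cos φ₂ cos Δλ) = 277.66°
Final bearing θ₂ = (initial bearing from the destination back to the start) + 180° = 267.93°
Δθ = θ₂ − θ₁ = -9.7°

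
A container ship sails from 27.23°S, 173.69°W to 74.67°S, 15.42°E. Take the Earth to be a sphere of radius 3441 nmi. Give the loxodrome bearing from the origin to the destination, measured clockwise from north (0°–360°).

Δψ = ln[tan(π/4+φ₂/2)/tan(π/4+φ₁/2)] = -1.5113
Δλ = -2.9826 rad (taken the short way round)
course = atan2(Δλ, Δψ) = 243.13°

243.1°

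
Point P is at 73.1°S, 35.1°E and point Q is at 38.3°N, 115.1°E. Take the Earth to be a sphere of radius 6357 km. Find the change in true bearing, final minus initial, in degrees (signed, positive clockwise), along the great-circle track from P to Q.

At departure: θ₁ = atan2(sin Δλ cos φ₂, cos φ₁ sin φ₂ − sin φ₁ cos φ₂ cos Δλ) = 68.11°
At arrival: θ₂ = atan2(sin Δλ cos φ₁, −cos φ₂ sin φ₁ + sin φ₂ cos φ₁ cos Δλ) = 20.10°
Δθ = θ₂ − θ₁ = -48.0°

-48.0°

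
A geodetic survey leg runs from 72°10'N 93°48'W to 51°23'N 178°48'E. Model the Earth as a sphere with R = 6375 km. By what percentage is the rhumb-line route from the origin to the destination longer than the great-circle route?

8.3%

Great circle: σ = 0.7190 rad → d_gc = Rσ = 4583.6 km
Rhumb: Δφ = -0.3627, Δλ = -1.5254, Δψ = -0.8034, q = Δφ/Δψ = 0.4515 → d_rh = R√(Δφ²+q²Δλ²) = 4962.5 km
Excess = (4962.5 − 4583.6) / 4583.6 = 378.9 / 4583.6 = 8.27% ≈ 8.3%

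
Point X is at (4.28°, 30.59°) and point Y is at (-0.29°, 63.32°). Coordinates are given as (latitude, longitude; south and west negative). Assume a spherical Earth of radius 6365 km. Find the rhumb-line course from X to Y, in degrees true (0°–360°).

Δψ = ln[tan(π/4+φ₂/2)/tan(π/4+φ₁/2)] = -0.0798
Δλ = +0.5712 rad (taken the short way round)
course = atan2(Δλ, Δψ) = 97.96°

98.0°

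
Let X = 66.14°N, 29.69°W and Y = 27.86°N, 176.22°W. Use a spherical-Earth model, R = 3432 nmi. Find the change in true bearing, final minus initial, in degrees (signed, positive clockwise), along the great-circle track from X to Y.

-137.5°

At departure: θ₁ = atan2(sin Δλ cos φ₂, cos φ₁ sin φ₂ − sin φ₁ cos φ₂ cos Δλ) = 330.55°
At arrival: θ₂ = atan2(sin Δλ cos φ₁, −cos φ₂ sin φ₁ + sin φ₂ cos φ₁ cos Δλ) = 193.00°
Δθ = θ₂ − θ₁ = -137.5°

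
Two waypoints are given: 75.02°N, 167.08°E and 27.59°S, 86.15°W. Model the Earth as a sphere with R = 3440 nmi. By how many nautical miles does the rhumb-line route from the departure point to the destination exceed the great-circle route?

Great circle: cos σ = sin φ₁ sin φ₂ + cos φ₁ cos φ₂ cos Δλ,  σ = 2.1101 rad → d_gc = 7258.59 nmi
Rhumb line: Δψ = -2.5302, q = Δφ/Δψ = 0.7078, d_rh = R√(Δφ²+q²Δλ²) = 7651.13 nmi
Excess = 7651.13 − 7258.59 = 392.54 ≈ 393 nmi

393 nmi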